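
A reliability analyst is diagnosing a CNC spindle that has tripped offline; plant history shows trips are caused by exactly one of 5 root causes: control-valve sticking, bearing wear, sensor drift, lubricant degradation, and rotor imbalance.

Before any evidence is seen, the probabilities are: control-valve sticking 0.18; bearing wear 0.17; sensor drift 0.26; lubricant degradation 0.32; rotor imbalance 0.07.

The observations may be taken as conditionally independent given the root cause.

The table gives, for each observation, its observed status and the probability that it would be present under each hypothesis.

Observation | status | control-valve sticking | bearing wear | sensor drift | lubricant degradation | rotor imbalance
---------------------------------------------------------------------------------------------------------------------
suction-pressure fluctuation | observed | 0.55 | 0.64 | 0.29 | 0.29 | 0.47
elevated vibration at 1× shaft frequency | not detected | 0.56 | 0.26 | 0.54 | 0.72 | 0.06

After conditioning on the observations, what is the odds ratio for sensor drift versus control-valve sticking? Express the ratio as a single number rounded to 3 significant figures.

Posterior odds equal prior odds times the likelihood ratio; only the two competing hypotheses matter (using 1 − P(present | H) for each absent observation).
  sensor drift: 0.26 × 0.29 × (1 − 0.54) = 0.034684
  control-valve sticking: 0.18 × 0.55 × (1 − 0.56) = 0.04356
Odds(sensor drift : control-valve sticking) = 0.034684 / 0.04356 ≈ 0.796.

0.796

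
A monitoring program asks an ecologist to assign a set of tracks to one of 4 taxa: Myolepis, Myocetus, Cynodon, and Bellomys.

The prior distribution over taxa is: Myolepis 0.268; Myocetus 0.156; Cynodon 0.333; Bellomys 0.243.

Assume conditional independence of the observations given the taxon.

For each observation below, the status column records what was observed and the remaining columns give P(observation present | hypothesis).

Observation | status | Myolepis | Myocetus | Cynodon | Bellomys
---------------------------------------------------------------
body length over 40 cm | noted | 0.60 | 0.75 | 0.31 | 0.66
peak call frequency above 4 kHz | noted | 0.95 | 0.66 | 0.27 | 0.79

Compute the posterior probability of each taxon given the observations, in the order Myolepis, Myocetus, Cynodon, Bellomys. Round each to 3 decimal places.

0.397, 0.201, 0.072, 0.329

Multiply each prior by the joint likelihood of the evidence pattern:
  Myolepis: 0.268 × 0.60 × 0.95 = 0.15276
  Myocetus: 0.156 × 0.75 × 0.66 = 0.07722
  Cynodon: 0.333 × 0.31 × 0.27 = 0.027872
  Bellomys: 0.243 × 0.66 × 0.79 = 0.1267
Marginal likelihood of the evidence = 0.38455.
P(Myolepis | evidence) = 0.15276 / 0.38455 ≈ 0.397
P(Myocetus | evidence) = 0.07722 / 0.38455 ≈ 0.201
P(Cynodon | evidence) = 0.027872 / 0.38455 ≈ 0.072
P(Bellomys | evidence) = 0.1267 / 0.38455 ≈ 0.329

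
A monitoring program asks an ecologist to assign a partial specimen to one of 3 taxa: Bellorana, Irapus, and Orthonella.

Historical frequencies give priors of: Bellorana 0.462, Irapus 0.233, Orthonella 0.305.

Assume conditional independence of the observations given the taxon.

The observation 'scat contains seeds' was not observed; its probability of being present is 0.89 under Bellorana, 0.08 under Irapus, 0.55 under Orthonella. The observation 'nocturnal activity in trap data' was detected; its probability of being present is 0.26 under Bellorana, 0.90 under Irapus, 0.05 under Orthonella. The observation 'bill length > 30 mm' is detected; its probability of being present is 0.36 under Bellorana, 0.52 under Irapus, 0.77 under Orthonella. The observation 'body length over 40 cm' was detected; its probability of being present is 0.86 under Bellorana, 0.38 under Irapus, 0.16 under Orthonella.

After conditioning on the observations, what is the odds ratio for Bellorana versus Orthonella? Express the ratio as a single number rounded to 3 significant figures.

4.84

The normalizing constant cancels in an odds ratio, so compute prior × likelihood for the two hypotheses only (using 1 − P(present | H) for each absent observation):
  Bellorana: 0.462 × (1 − 0.89) × 0.26 × 0.36 × 0.86 = 0.0040908
  Orthonella: 0.305 × (1 − 0.55) × 0.05 × 0.77 × 0.16 = 0.00084546
Posterior odds = 0.0040908 / 0.00084546 ≈ 4.84.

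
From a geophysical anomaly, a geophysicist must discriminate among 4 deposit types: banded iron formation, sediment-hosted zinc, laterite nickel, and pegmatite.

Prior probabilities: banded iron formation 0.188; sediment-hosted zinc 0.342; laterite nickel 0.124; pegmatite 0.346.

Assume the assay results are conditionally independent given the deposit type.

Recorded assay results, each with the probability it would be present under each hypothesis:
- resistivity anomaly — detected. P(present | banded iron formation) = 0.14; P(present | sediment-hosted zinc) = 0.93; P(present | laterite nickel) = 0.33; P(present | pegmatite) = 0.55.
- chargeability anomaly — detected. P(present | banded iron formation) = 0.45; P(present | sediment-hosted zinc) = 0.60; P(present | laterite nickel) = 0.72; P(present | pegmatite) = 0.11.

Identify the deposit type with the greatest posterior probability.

Multiply each prior by the joint likelihood of the assay result pattern:
  banded iron formation: 0.188 × 0.14 × 0.45 = 0.011844
  sediment-hosted zinc: 0.342 × 0.93 × 0.60 = 0.19084
  laterite nickel: 0.124 × 0.33 × 0.72 = 0.029462
  pegmatite: 0.346 × 0.55 × 0.11 = 0.020933
Marginal likelihood of the evidence = 0.25308.
P(banded iron formation | evidence) ≈ 0.011844 / 0.25308 ≈ 0.047
P(sediment-hosted zinc | evidence) ≈ 0.19084 / 0.25308 ≈ 0.754
P(laterite nickel | evidence) ≈ 0.029462 / 0.25308 ≈ 0.116
P(pegmatite | evidence) ≈ 0.020933 / 0.25308 ≈ 0.083
The largest is 0.754, so sediment-hosted zinc is most probable.

sediment-hosted zinc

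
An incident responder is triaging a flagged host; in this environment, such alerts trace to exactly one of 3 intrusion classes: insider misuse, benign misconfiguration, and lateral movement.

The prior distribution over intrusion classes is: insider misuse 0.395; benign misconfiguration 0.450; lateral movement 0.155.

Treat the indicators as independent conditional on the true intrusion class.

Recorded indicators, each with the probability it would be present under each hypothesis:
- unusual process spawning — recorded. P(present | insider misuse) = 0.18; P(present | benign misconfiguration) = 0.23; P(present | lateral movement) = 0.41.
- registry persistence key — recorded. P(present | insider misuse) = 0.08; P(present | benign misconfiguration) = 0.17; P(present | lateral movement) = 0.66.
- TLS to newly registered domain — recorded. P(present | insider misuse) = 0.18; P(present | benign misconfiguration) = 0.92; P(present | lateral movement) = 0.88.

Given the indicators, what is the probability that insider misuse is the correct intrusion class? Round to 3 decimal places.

0.019

By Bayes' rule with conditional independence, the unnormalized weight for each hypothesis is prior × ∏ likelihoods:
  insider misuse: 0.395 × 0.18 × 0.08 × 0.18 = 0.0010238
  benign misconfiguration: 0.450 × 0.23 × 0.17 × 0.92 = 0.016187
  lateral movement: 0.155 × 0.41 × 0.66 × 0.88 = 0.03691
Normalizing constant Z = 0.0010238 + 0.016187 + 0.03691 = 0.054121.
P(insider misuse | evidence) = 0.0010238 / 0.054121 ≈ 0.019.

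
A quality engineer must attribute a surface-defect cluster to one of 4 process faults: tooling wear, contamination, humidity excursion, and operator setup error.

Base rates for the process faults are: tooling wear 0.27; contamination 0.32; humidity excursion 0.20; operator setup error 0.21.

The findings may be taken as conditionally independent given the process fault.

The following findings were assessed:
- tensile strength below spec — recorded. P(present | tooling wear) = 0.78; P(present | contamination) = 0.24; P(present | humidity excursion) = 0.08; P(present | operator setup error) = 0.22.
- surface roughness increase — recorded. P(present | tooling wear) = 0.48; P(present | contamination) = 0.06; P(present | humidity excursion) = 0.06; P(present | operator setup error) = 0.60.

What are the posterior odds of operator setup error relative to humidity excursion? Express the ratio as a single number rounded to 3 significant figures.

28.9

The normalizing constant cancels in an odds ratio, so compute prior × likelihood for the two hypotheses only:
  operator setup error: 0.21 × 0.22 × 0.60 = 0.02772
  humidity excursion: 0.20 × 0.08 × 0.06 = 0.00096
Odds(operator setup error : humidity excursion) = 0.02772 / 0.00096 ≈ 28.9.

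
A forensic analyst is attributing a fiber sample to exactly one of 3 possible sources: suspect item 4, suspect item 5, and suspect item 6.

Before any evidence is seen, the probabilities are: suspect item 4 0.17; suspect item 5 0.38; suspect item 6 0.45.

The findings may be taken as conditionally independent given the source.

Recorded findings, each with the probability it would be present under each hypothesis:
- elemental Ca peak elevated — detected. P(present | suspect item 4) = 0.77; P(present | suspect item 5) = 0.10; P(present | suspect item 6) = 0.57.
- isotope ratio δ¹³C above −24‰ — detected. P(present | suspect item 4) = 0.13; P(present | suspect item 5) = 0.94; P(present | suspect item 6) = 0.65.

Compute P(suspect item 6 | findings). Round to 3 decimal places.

For each hypothesis, the unnormalized posterior weight is prior × product of the finding likelihoods:
  suspect item 4: 0.17 × 0.77 × 0.13 = 0.017017
  suspect item 5: 0.38 × 0.10 × 0.94 = 0.03572
  suspect item 6: 0.45 × 0.57 × 0.65 = 0.16673
The unnormalized weights sum to 0.21946.
P(suspect item 6 | evidence) = 0.16673 / 0.21946 ≈ 0.760.

0.760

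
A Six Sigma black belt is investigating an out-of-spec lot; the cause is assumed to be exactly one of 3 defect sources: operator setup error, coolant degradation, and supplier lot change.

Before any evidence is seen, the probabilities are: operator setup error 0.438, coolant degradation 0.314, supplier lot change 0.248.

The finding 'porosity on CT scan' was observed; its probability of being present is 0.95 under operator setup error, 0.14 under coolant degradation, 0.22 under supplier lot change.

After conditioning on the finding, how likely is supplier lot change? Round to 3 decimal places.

Multiply each prior by the likelihood of the finding:
  operator setup error: 0.438 × 0.95 = 0.4161
  coolant degradation: 0.314 × 0.14 = 0.04396
  supplier lot change: 0.248 × 0.22 = 0.05456
Marginal likelihood of the evidence = 0.51462.
P(supplier lot change | evidence) = 0.05456 / 0.51462 ≈ 0.106.

0.106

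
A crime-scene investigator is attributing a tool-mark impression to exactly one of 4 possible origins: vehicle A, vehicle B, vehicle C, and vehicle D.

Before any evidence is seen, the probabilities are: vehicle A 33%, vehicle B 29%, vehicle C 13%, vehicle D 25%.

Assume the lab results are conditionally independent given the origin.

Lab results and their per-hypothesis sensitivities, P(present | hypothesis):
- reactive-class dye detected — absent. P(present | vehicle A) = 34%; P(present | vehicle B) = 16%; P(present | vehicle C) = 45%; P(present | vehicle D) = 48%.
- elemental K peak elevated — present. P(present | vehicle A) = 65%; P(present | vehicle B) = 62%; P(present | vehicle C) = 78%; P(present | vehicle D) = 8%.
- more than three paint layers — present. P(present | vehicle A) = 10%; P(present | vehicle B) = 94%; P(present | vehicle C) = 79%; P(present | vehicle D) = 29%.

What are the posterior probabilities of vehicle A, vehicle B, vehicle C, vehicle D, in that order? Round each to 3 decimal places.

0.070, 0.699, 0.217, 0.015

Multiply each prior by the joint likelihood of the lab result pattern (using 1 − P(present | H) for each absent lab result):
  vehicle A: 0.33 × (1 − 0.34) × 0.65 × 0.10 = 0.014157
  vehicle B: 0.29 × (1 − 0.16) × 0.62 × 0.94 = 0.14197
  vehicle C: 0.13 × (1 − 0.45) × 0.78 × 0.79 = 0.044058
  vehicle D: 0.25 × (1 − 0.48) × 0.08 × 0.29 = 0.003016
Marginal likelihood of the evidence = 0.2032.
P(vehicle A | evidence) = 0.014157 / 0.2032 ≈ 0.070
P(vehicle B | evidence) = 0.14197 / 0.2032 ≈ 0.699
P(vehicle C | evidence) = 0.044058 / 0.2032 ≈ 0.217
P(vehicle D | evidence) = 0.003016 / 0.2032 ≈ 0.015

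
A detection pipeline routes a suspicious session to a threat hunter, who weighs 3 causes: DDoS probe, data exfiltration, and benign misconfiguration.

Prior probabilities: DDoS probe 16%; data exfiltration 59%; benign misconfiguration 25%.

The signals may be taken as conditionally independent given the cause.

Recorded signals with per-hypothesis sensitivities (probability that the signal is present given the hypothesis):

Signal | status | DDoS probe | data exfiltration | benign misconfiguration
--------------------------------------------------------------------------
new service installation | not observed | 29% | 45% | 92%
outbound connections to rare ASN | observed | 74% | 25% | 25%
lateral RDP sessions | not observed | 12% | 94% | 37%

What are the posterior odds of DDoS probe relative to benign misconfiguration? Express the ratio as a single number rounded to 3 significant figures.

Unnormalized posterior weight (prior times the signal likelihoods) for each of the two hypotheses (using 1 − P(present | H) for each absent signal):
  DDoS probe: 0.16 × (1 − 0.29) × 0.74 × (1 − 0.12) = 0.073976
  benign misconfiguration: 0.25 × (1 − 0.92) × 0.25 × (1 − 0.37) = 0.00315
Posterior odds = 0.073976 / 0.00315 ≈ 23.5.

23.5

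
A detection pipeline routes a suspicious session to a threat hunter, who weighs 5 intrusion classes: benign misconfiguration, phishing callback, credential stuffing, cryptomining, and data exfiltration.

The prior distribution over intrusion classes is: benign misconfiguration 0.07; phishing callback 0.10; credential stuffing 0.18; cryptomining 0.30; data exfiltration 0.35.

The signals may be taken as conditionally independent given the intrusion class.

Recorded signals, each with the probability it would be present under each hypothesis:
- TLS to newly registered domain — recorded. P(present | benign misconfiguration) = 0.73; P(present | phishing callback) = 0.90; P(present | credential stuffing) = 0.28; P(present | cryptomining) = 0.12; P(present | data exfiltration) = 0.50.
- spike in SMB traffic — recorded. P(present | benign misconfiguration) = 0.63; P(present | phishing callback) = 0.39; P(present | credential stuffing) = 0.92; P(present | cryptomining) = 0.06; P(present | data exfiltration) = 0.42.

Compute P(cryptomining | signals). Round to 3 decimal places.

By Bayes' rule with conditional independence, the unnormalized weight for each hypothesis is prior × ∏ likelihoods:
  benign misconfiguration: 0.07 × 0.73 × 0.63 = 0.032193
  phishing callback: 0.10 × 0.90 × 0.39 = 0.0351
  credential stuffing: 0.18 × 0.28 × 0.92 = 0.046368
  cryptomining: 0.30 × 0.12 × 0.06 = 0.00216
  data exfiltration: 0.35 × 0.50 × 0.42 = 0.0735
The unnormalized weights sum to 0.18932.
P(cryptomining | evidence) = 0.00216 / 0.18932 ≈ 0.011.

0.011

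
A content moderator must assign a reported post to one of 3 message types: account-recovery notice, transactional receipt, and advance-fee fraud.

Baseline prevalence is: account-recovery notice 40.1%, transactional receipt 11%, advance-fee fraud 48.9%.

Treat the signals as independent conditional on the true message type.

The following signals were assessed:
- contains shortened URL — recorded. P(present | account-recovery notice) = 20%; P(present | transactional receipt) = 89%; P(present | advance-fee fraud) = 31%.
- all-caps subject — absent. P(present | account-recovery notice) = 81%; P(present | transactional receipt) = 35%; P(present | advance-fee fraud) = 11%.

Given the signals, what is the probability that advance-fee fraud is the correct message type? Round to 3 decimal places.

By Bayes' rule with conditional independence, the unnormalized weight for each hypothesis is prior × ∏ likelihoods (using 1 − P(present | H) for each absent signal):
  account-recovery notice: 0.401 × 0.20 × (1 − 0.81) = 0.015238
  transactional receipt: 0.110 × 0.89 × (1 − 0.35) = 0.063635
  advance-fee fraud: 0.489 × 0.31 × (1 − 0.11) = 0.13492
Normalizing constant Z = 0.015238 + 0.063635 + 0.13492 = 0.21379.
P(advance-fee fraud | evidence) = 0.13492 / 0.21379 ≈ 0.631.

0.631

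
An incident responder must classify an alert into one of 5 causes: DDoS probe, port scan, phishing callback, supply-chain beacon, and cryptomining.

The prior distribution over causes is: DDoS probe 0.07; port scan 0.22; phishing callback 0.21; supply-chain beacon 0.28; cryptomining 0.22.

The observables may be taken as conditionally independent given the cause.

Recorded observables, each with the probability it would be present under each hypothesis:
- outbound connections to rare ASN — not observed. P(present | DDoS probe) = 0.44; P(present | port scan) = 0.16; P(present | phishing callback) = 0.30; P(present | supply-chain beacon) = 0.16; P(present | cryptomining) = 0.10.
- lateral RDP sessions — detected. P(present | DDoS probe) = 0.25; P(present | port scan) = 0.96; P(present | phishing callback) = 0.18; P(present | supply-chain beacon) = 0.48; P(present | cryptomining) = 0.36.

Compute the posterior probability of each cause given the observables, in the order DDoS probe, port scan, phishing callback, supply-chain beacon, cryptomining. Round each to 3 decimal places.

0.025, 0.446, 0.067, 0.284, 0.179

Multiply each prior by the joint likelihood of the observable pattern (using 1 − P(present | H) for each absent observable):
  DDoS probe: 0.07 × (1 − 0.44) × 0.25 = 0.0098
  port scan: 0.22 × (1 − 0.16) × 0.96 = 0.17741
  phishing callback: 0.21 × (1 − 0.30) × 0.18 = 0.02646
  supply-chain beacon: 0.28 × (1 − 0.16) × 0.48 = 0.1129
  cryptomining: 0.22 × (1 − 0.10) × 0.36 = 0.07128
Normalizing constant Z = 0.0098 + 0.17741 + 0.02646 + 0.1129 + 0.07128 = 0.39784.
P(DDoS probe | evidence) = 0.0098 / 0.39784 ≈ 0.025
P(port scan | evidence) = 0.17741 / 0.39784 ≈ 0.446
P(phishing callback | evidence) = 0.02646 / 0.39784 ≈ 0.067
P(supply-chain beacon | evidence) = 0.1129 / 0.39784 ≈ 0.284
P(cryptomining | evidence) = 0.07128 / 0.39784 ≈ 0.179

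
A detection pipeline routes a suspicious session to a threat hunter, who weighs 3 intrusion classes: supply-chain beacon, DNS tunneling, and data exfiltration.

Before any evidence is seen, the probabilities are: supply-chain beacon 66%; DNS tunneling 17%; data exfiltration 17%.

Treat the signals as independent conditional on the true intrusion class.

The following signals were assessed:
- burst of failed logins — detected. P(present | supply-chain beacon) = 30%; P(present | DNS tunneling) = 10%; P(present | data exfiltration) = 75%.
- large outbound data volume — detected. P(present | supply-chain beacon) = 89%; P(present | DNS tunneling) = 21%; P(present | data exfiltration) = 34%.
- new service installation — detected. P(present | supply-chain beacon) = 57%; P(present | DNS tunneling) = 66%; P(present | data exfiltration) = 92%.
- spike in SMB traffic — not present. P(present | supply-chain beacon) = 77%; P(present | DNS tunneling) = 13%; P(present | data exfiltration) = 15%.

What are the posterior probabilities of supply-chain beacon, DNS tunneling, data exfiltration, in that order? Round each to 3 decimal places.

0.391, 0.035, 0.574

Multiply each prior by the joint likelihood of the signal pattern (using 1 − P(present | H) for each absent signal):
  supply-chain beacon: 0.66 × 0.30 × 0.89 × 0.57 × (1 − 0.77) = 0.023102
  DNS tunneling: 0.17 × 0.10 × 0.21 × 0.66 × (1 − 0.13) = 0.0020499
  data exfiltration: 0.17 × 0.75 × 0.34 × 0.92 × (1 − 0.15) = 0.0339
Marginal likelihood of the evidence = 0.059052.
P(supply-chain beacon | evidence) = 0.023102 / 0.059052 ≈ 0.391
P(DNS tunneling | evidence) = 0.0020499 / 0.059052 ≈ 0.035
P(data exfiltration | evidence) = 0.0339 / 0.059052 ≈ 0.574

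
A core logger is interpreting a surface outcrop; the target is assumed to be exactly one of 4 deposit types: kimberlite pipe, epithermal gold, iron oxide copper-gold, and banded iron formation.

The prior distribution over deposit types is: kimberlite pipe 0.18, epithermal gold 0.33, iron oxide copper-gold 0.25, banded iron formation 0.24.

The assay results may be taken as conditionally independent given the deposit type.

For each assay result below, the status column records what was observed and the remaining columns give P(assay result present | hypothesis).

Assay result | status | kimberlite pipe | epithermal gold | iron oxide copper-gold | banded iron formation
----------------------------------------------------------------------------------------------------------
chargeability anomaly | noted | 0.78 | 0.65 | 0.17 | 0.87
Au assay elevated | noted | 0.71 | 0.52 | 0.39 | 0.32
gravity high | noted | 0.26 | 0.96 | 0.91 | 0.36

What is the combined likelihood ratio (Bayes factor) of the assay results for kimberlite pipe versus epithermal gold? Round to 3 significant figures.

Take the product of per-assay result likelihoods under each hypothesis, then divide.
  kimberlite pipe: 0.78 × 0.71 × 0.26 = 0.14399
  epithermal gold: 0.65 × 0.52 × 0.96 = 0.32448
Bayes factor = 0.14399 / 0.32448 ≈ 0.444

0.444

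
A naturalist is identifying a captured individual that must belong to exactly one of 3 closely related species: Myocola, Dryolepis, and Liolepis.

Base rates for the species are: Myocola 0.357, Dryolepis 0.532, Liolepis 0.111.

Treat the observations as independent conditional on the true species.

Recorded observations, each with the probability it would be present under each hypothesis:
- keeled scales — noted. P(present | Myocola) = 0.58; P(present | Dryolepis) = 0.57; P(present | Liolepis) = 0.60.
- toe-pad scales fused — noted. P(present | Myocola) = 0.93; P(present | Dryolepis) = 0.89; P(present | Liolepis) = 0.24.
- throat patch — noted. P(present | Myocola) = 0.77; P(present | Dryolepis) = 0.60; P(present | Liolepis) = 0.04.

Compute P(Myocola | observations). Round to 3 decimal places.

0.477

Multiply each prior by the joint likelihood of the evidence pattern:
  Myocola: 0.357 × 0.58 × 0.93 × 0.77 = 0.14828
  Dryolepis: 0.532 × 0.57 × 0.89 × 0.60 = 0.16193
  Liolepis: 0.111 × 0.60 × 0.24 × 0.04 = 0.00063936
The unnormalized weights sum to 0.31085.
P(Myocola | evidence) = 0.14828 / 0.31085 ≈ 0.477.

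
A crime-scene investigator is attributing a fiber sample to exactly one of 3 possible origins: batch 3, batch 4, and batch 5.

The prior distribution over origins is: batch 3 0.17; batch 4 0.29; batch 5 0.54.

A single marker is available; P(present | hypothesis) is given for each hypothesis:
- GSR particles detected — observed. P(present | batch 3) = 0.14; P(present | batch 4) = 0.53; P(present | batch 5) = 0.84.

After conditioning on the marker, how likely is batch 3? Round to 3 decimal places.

By Bayes' rule, the unnormalized weight for each hypothesis is prior × likelihood:
  batch 3: 0.17 × 0.14 = 0.0238
  batch 4: 0.29 × 0.53 = 0.1537
  batch 5: 0.54 × 0.84 = 0.4536
Normalizing constant Z = 0.0238 + 0.1537 + 0.4536 = 0.6311.
P(batch 3 | evidence) = 0.0238 / 0.6311 ≈ 0.038.

0.038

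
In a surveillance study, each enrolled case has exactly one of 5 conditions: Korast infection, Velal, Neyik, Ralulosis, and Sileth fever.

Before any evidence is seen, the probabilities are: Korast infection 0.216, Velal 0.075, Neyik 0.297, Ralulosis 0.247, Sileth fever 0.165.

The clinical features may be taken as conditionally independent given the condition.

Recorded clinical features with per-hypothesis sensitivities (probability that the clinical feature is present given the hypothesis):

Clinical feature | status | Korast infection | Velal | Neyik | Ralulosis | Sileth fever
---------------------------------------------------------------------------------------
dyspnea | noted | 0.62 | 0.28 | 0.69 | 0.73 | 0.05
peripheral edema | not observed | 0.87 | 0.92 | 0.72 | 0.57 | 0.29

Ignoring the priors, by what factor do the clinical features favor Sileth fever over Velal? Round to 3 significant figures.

Joint likelihood of the clinical feature pattern under each hypothesis (using 1 − P(present | H) for each absent clinical feature):
  Sileth fever: 0.05 × (1 − 0.29) = 0.0355
  Velal: 0.28 × (1 − 0.92) = 0.0224
Bayes factor = 0.0355 / 0.0224 ≈ 1.58

1.58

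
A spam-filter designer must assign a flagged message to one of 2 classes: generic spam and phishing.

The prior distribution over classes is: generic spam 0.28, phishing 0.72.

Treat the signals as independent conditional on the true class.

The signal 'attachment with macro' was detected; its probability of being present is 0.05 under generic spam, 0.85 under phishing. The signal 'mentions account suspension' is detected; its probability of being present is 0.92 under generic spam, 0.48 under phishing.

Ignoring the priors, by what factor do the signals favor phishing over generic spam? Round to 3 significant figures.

The Bayes factor is the ratio of the joint likelihoods of the signal pattern under the two hypotheses.
  phishing: 0.85 × 0.48 = 0.408
  generic spam: 0.05 × 0.92 = 0.046
Bayes factor = 0.408 / 0.046 ≈ 8.87

8.87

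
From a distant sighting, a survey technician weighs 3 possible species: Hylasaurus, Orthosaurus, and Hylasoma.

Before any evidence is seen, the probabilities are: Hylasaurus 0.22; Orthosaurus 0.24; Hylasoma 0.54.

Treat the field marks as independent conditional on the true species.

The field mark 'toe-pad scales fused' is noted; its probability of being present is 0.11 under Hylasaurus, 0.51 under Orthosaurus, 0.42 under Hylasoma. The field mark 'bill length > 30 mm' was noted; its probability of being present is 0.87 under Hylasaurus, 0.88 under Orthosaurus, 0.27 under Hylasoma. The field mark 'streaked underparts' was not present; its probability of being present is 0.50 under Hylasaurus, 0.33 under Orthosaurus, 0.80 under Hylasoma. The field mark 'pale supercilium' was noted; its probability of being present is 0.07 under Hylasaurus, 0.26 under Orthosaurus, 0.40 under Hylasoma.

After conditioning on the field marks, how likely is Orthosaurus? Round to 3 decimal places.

0.769

Multiply each prior by the joint likelihood of the field mark pattern (using 1 − P(present | H) for each absent field mark):
  Hylasaurus: 0.22 × 0.11 × 0.87 × (1 − 0.50) × 0.07 = 0.00073689
  Orthosaurus: 0.24 × 0.51 × 0.88 × (1 − 0.33) × 0.26 = 0.018763
  Hylasoma: 0.54 × 0.42 × 0.27 × (1 − 0.80) × 0.40 = 0.0048989
The unnormalized weights sum to 0.024399.
P(Orthosaurus | evidence) = 0.018763 / 0.024399 ≈ 0.769.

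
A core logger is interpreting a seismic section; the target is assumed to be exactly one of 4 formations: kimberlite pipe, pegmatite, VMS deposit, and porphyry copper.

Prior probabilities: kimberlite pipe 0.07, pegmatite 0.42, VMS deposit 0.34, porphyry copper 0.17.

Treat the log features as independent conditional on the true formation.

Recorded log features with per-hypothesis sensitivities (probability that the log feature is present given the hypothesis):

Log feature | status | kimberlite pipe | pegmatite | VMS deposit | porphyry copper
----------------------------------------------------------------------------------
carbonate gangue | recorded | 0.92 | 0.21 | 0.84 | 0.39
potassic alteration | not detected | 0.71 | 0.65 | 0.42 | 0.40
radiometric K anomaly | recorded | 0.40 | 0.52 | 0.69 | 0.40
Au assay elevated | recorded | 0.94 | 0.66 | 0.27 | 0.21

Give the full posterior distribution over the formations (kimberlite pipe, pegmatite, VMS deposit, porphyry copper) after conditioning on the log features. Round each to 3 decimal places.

For each hypothesis, the unnormalized posterior weight is prior × product of the log feature likelihoods (using 1 − P(present | H) for each absent log feature):
  kimberlite pipe: 0.07 × 0.92 × (1 − 0.71) × 0.40 × 0.94 = 0.0070222
  pegmatite: 0.42 × 0.21 × (1 − 0.65) × 0.52 × 0.66 = 0.010595
  VMS deposit: 0.34 × 0.84 × (1 − 0.42) × 0.69 × 0.27 = 0.03086
  porphyry copper: 0.17 × 0.39 × (1 − 0.40) × 0.40 × 0.21 = 0.0033415
Normalizing constant Z = 0.0070222 + 0.010595 + 0.03086 + 0.0033415 = 0.051819.
P(kimberlite pipe | evidence) = 0.0070222 / 0.051819 ≈ 0.136
P(pegmatite | evidence) = 0.010595 / 0.051819 ≈ 0.204
P(VMS deposit | evidence) = 0.03086 / 0.051819 ≈ 0.596
P(porphyry copper | evidence) = 0.0033415 / 0.051819 ≈ 0.064

0.136, 0.204, 0.596, 0.064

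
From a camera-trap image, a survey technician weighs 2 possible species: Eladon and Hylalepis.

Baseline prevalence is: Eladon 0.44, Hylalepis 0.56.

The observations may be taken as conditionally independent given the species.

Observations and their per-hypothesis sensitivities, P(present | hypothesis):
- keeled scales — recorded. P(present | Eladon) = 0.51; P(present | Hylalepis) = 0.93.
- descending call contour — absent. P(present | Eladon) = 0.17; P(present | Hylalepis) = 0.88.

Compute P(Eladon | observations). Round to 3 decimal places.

For each hypothesis, the unnormalized posterior weight is prior × product of the observation likelihoods (using 1 − P(present | H) for each absent observation):
  Eladon: 0.44 × 0.51 × (1 − 0.17) = 0.18625
  Hylalepis: 0.56 × 0.93 × (1 − 0.88) = 0.062496
Marginal likelihood of the evidence = 0.24875.
P(Eladon | evidence) = 0.18625 / 0.24875 ≈ 0.749.

0.749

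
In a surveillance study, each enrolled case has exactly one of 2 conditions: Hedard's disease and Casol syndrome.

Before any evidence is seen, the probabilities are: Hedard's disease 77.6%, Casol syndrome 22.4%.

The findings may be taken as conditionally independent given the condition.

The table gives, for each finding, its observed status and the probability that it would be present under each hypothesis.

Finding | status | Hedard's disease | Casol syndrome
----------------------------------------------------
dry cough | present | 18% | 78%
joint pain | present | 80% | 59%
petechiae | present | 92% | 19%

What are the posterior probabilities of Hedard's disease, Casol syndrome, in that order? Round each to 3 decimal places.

0.840, 0.160

For each hypothesis, the unnormalized posterior weight is prior × product of the finding likelihoods:
  Hedard's disease: 0.776 × 0.18 × 0.80 × 0.92 = 0.1028
  Casol syndrome: 0.224 × 0.78 × 0.59 × 0.19 = 0.019586
The unnormalized weights sum to 0.12239.
P(Hedard's disease | evidence) = 0.1028 / 0.12239 ≈ 0.840
P(Casol syndrome | evidence) = 0.019586 / 0.12239 ≈ 0.160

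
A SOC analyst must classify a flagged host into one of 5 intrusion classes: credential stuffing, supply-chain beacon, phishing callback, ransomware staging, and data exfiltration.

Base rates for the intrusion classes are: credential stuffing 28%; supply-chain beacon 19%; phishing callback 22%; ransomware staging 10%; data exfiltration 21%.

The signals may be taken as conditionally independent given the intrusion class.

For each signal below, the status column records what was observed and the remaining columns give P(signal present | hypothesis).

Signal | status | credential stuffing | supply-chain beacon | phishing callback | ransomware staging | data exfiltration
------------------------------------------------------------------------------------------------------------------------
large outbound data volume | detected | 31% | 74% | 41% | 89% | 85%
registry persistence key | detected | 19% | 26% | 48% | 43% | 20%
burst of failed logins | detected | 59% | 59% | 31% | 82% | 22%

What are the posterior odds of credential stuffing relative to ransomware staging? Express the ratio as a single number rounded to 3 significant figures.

0.310

Posterior odds equal prior odds times the likelihood ratio; only the two competing hypotheses matter.
  credential stuffing: 0.28 × 0.31 × 0.19 × 0.59 = 0.0097303
  ransomware staging: 0.10 × 0.89 × 0.43 × 0.82 = 0.031381
Posterior odds = 0.0097303 / 0.031381 ≈ 0.310.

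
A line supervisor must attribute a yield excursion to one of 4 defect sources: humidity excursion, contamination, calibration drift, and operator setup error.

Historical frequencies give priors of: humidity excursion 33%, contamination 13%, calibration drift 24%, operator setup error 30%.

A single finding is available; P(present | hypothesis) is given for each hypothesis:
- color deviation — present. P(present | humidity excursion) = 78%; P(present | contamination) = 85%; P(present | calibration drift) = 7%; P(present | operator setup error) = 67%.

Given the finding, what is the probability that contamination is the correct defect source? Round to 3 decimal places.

Multiply each prior by the likelihood of the finding:
  humidity excursion: 0.33 × 0.78 = 0.2574
  contamination: 0.13 × 0.85 = 0.1105
  calibration drift: 0.24 × 0.07 = 0.0168
  operator setup error: 0.30 × 0.67 = 0.201
Normalizing constant Z = 0.2574 + 0.1105 + 0.0168 + 0.201 = 0.5857.
P(contamination | evidence) = 0.1105 / 0.5857 ≈ 0.189.

0.189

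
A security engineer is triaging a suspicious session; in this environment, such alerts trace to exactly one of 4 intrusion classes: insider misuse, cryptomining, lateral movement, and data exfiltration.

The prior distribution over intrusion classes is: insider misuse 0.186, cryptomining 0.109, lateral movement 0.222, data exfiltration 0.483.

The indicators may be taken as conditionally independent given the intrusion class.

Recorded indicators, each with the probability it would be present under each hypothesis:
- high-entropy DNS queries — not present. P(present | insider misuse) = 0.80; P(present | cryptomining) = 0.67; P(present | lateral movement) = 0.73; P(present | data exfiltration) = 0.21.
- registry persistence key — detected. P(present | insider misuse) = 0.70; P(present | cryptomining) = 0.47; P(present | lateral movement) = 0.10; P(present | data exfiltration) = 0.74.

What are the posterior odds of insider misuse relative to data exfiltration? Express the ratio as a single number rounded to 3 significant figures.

Unnormalized posterior weight (prior times the indicator likelihoods) for each of the two hypotheses (using 1 − P(present | H) for each absent indicator):
  insider misuse: 0.186 × (1 − 0.80) × 0.70 = 0.02604
  data exfiltration: 0.483 × (1 − 0.21) × 0.74 = 0.28236
Odds(insider misuse : data exfiltration) = 0.02604 / 0.28236 ≈ 0.0922.

0.0922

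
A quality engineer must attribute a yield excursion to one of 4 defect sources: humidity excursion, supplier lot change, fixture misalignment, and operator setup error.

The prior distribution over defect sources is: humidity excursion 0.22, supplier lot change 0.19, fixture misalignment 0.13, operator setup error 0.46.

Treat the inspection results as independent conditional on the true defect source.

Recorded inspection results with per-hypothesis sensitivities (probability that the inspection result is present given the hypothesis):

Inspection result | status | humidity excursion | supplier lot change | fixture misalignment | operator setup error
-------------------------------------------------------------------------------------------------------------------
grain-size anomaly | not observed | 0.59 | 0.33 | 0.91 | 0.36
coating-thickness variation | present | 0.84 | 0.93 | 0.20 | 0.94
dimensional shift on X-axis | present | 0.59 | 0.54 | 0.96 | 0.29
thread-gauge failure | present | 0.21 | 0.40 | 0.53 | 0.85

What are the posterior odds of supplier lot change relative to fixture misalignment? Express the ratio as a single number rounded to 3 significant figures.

21.5

Unnormalized posterior weight (prior times the inspection result likelihoods) for each of the two hypotheses (using 1 − P(present | H) for each absent inspection result):
  supplier lot change: 0.19 × (1 − 0.33) × 0.93 × 0.54 × 0.40 = 0.025572
  fixture misalignment: 0.13 × (1 − 0.91) × 0.20 × 0.96 × 0.53 = 0.0011906
Odds(supplier lot change : fixture misalignment) = 0.025572 / 0.0011906 ≈ 21.5.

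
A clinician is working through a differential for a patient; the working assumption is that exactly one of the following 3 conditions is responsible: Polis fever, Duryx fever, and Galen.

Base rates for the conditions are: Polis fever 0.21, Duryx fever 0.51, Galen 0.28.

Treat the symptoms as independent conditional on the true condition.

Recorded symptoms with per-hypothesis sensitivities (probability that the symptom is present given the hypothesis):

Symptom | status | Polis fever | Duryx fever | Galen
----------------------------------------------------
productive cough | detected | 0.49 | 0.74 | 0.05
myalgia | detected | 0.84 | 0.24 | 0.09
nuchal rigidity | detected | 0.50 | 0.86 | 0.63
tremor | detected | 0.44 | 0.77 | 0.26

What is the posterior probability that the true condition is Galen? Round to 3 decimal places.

0.003

By Bayes' rule with conditional independence, the unnormalized weight for each hypothesis is prior × ∏ likelihoods:
  Polis fever: 0.21 × 0.49 × 0.84 × 0.50 × 0.44 = 0.019016
  Duryx fever: 0.51 × 0.74 × 0.24 × 0.86 × 0.77 = 0.059979
  Galen: 0.28 × 0.05 × 0.09 × 0.63 × 0.26 = 0.00020639
Normalizing constant Z = 0.019016 + 0.059979 + 0.00020639 = 0.079202.
P(Galen | evidence) = 0.00020639 / 0.079202 ≈ 0.003.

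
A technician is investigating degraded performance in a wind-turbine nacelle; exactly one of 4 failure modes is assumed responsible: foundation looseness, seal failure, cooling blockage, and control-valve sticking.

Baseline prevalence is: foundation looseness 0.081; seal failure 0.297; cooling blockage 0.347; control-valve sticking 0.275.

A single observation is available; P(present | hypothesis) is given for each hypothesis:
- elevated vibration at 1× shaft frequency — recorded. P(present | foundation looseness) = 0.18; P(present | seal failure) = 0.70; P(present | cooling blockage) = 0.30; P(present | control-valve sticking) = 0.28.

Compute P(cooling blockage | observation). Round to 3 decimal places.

For each hypothesis, the unnormalized posterior weight is prior × likelihood:
  foundation looseness: 0.081 × 0.18 = 0.01458
  seal failure: 0.297 × 0.70 = 0.2079
  cooling blockage: 0.347 × 0.30 = 0.1041
  control-valve sticking: 0.275 × 0.28 = 0.077
The unnormalized weights sum to 0.40358.
P(cooling blockage | evidence) = 0.1041 / 0.40358 ≈ 0.258.

0.258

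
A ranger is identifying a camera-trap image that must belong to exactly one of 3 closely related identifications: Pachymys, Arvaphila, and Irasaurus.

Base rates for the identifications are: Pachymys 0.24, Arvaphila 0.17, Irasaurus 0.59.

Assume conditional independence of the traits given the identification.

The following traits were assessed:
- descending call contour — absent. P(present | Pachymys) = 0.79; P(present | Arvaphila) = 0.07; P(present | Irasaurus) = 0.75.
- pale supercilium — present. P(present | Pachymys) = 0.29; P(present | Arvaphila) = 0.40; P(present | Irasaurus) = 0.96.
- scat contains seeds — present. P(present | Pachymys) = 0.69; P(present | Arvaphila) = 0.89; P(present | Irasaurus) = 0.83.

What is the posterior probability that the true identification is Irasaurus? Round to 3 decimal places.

0.639

Multiply each prior by the joint likelihood of the trait pattern (using 1 − P(present | H) for each absent trait):
  Pachymys: 0.24 × (1 − 0.79) × 0.29 × 0.69 = 0.010085
  Arvaphila: 0.17 × (1 − 0.07) × 0.40 × 0.89 = 0.056284
  Irasaurus: 0.59 × (1 − 0.75) × 0.96 × 0.83 = 0.11753
The unnormalized weights sum to 0.1839.
P(Irasaurus | evidence) = 0.11753 / 0.1839 ≈ 0.639.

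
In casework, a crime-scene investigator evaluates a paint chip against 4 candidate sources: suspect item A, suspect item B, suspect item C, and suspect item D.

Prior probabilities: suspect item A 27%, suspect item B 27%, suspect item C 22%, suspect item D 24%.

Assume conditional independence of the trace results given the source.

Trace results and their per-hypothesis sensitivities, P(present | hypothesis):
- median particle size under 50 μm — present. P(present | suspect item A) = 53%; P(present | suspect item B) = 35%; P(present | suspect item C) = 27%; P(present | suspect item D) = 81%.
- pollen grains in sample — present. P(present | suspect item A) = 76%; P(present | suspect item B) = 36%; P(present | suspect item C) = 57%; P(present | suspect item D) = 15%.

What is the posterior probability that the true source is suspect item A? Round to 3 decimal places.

By Bayes' rule with conditional independence, the unnormalized weight for each hypothesis is prior × ∏ likelihoods:
  suspect item A: 0.27 × 0.53 × 0.76 = 0.10876
  suspect item B: 0.27 × 0.35 × 0.36 = 0.03402
  suspect item C: 0.22 × 0.27 × 0.57 = 0.033858
  suspect item D: 0.24 × 0.81 × 0.15 = 0.02916
Normalizing constant Z = 0.10876 + 0.03402 + 0.033858 + 0.02916 = 0.20579.
P(suspect item A | evidence) = 0.10876 / 0.20579 ≈ 0.528.

0.528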